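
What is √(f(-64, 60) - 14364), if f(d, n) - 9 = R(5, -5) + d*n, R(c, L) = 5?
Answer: I*√18190 ≈ 134.87*I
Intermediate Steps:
f(d, n) = 14 + d*n (f(d, n) = 9 + (5 + d*n) = 14 + d*n)
√(f(-64, 60) - 14364) = √((14 - 64*60) - 14364) = √((14 - 3840) - 14364) = √(-3826 - 14364) = √(-18190) = I*√18190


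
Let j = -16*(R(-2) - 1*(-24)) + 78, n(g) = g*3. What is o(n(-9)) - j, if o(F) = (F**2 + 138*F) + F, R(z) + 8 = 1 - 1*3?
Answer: -2878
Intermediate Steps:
R(z) = -10 (R(z) = -8 + (1 - 1*3) = -8 + (1 - 3) = -8 - 2 = -10)
n(g) = 3*g
o(F) = F**2 + 139*F
j = -146 (j = -16*(-10 - 1*(-24)) + 78 = -16*(-10 + 24) + 78 = -16*14 + 78 = -224 + 78 = -146)
o(n(-9)) - j = (3*(-9))*(139 + 3*(-9)) - 1*(-146) = -27*(139 - 27) + 146 = -27*112 + 146 = -3024 + 146 = -2878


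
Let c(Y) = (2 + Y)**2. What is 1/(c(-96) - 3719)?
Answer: 1/5117 ≈ 0.00019543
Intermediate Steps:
1/(c(-96) - 3719) = 1/((2 - 96)**2 - 3719) = 1/((-94)**2 - 3719) = 1/(8836 - 3719) = 1/5117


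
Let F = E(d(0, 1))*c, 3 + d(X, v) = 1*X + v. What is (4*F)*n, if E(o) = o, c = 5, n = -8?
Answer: 320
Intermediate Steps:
d(X, v) = -3 + X + v (d(X, v) = -3 + (1*X + v) = -3 + (X + v) = -3 + X + v)
F = -10 (F = (-3 + 0 + 1)*5 = -2*5 = -10)
(4*F)*n = (4*(-10))*(-8) = -40*(-8) = 320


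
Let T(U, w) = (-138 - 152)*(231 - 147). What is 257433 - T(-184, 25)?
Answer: 281793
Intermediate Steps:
T(U, w) = -24360 (T(U, w) = -290*84 = -24360)
257433 - T(-184, 25) = 257433 - 1*(-24360) = 257433 + 24360 = 281793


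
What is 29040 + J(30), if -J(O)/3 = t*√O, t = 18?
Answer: 29040 - 54*√30 ≈ 28744.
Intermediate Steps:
J(O) = -54*√O
29040 + J(30) = 29040 - 54*√30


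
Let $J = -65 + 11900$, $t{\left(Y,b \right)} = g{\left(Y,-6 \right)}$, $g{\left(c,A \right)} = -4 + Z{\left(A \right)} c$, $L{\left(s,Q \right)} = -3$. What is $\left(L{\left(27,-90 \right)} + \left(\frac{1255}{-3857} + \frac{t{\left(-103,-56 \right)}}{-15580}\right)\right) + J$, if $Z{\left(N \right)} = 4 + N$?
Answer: $\frac{18710234787}{1581370} \approx 11832.0$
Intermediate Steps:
$g{\left(c,A \right)} = -4 + c \left(4 + A\right)$ ($g{\left(c,A \right)} = -4 + \left(4 + A\right) c = -4 + c \left(4 + A\right)$)
$t{\left(Y,b \right)} = -4 - 2 Y$ ($t{\left(Y,b \right)} = -4 + Y \left(4 - 6\right) = -4 + Y \left(-2\right) = -4 - 2 Y$)
$J = 11835$
$\left(L{\left(27,-90 \right)} + \left(\frac{1255}{-3857} + \frac{t{\left(-103,-56 \right)}}{-15580}\right)\right) + J = \left(-3 + \left(\frac{1255}{-3857} + \frac{-4 - -206}{-15580}\right)\right) + 11835 = \left(-3 + \left(1255 \left(- \frac{1}{3857}\right) + \left(-4 + 206\right) \left(- \frac{1}{15580}\right)\right)\right) + 11835 = \left(-3 + \left(- \frac{1255}{3857} + 202 \left(- \frac{1}{15580}\right)\right)\right) + 11835 = \left(-3 - \frac{535053}{1581370}\right) + 11835 = - \frac{5279163}{1581370} + 11835 = \frac{18710234787}{1581370}$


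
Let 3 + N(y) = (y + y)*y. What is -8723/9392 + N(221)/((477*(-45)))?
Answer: -20842271/3803760 ≈ -5.4794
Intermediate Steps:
N(y) = -3 + 2*y² (N(y) = -3 + (y + y)*y = -3 + (2*y)*y = -3 + 2*y²)
-8723/9392 + N(221)/((477*(-45))) = -8723/9392 + (-3 + 2*221²)/((477*(-45))) = -8723*1/9392 + (-3 + 2*48841)/(-21465) = -8723/9392 + (-3 + 97682)*(-1/21465) = -8723/9392 + 97679*(-1/21465) = -8723/9392 - 1843/405 = -20842271/3803760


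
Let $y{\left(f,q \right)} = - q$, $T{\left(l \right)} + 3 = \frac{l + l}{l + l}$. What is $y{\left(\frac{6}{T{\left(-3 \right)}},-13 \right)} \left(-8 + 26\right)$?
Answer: $234$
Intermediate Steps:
$T{\left(l \right)} = -2$ ($T{\left(l \right)} = -3 + \frac{l + l}{l + l} = -3 + \frac{2 l}{2 l} = -3 + 2 l \frac{1}{2 l} = -3 + 1 = -2$)
$y{\left(\frac{6}{T{\left(-3 \right)}},-13 \right)} \left(-8 + 26\right) = \left(-1\right) \left(-13\right) \left(-8 + 26\right) = 13 \cdot 18 = 234$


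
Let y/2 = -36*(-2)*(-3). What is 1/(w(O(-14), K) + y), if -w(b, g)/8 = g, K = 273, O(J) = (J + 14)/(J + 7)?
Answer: -1/2616 ≈ -0.00038226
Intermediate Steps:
O(J) = (14 + J)/(7 + J)
w(b, g) = -8*g
y = -432 (y = 2*(-36*(-2)*(-3)) = 2*(72*(-3)) = 2*(-216) = -432)
1/(w(O(-14), K) + y) = 1/(-8*273 - 432) = 1/(-2184 - 432) = 1/(-2616) = -1/2616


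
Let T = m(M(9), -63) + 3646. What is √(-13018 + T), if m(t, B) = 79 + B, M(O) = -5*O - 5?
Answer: 2*I*√2339 ≈ 96.726*I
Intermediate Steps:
M(O) = -5 - 5*O
T = 3662 (T = (79 - 63) + 3646 = 16 + 3646 = 3662)
√(-13018 + T) = √(-13018 + 3662) = √(-9356) = 2*I*√2339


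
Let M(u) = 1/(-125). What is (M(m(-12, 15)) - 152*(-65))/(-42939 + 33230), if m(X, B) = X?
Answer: -1234999/1213625 ≈ -1.0176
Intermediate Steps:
M(u) = -1/125
(M(m(-12, 15)) - 152*(-65))/(-42939 + 33230) = (-1/125 - 152*(-65))/(-42939 + 33230) = (-1/125 + 9880)/(-9709) = (1234999/125)*(-1/9709) = -1234999/1213625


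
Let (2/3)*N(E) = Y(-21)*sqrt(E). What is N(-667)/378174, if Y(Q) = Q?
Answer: -21*I*sqrt(667)/252116 ≈ -0.0021512*I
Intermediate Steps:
N(E) = -63*sqrt(E)/2 (N(E) = 3*(-21*sqrt(E))/2 = -63*sqrt(E)/2)
N(-667)/378174 = -63*I*sqrt(667)/2/378174 = -63*I*sqrt(667)/2*(1/378174) = -21*I*sqrt(667)/252116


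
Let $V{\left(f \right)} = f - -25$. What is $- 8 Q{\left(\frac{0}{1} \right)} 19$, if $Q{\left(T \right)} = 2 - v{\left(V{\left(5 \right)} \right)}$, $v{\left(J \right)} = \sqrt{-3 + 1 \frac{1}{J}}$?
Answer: $-304 + \frac{76 i \sqrt{2670}}{15} \approx -304.0 + 261.81 i$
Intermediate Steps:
$V{\left(f \right)} = 25 + f$ ($V{\left(f \right)} = f + 25 = 25 + f$)
$v{\left(J \right)} = \sqrt{-3 + \frac{1}{J}}$
$Q{\left(T \right)} = 2 - \frac{i \sqrt{2670}}{30}$ ($Q{\left(T \right)} = 2 - \sqrt{-3 + \frac{1}{25 + 5}} = 2 - \sqrt{-3 + \frac{1}{30}} = 2 - \sqrt{- \frac{89}{30}} = 2 - \frac{i \sqrt{2670}}{30}$)
$- 8 Q{\left(\frac{0}{1} \right)} 19 = - 8 \left(2 - \frac{i \sqrt{2670}}{30}\right) 19 = \left(-16 + \frac{4 i \sqrt{2670}}{15}\right) 19 = -304 + \frac{76 i \sqrt{2670}}{15}$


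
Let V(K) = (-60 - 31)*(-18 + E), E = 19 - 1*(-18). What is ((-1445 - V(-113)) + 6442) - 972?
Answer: 5754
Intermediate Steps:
E = 37 (E = 19 + 18 = 37)
V(K) = -1729 (V(K) = (-60 - 31)*(-18 + 37) = -91*19 = -1729)
((-1445 - V(-113)) + 6442) - 972 = ((-1445 - 1*(-1729)) + 6442) - 972 = ((-1445 + 1729) + 6442) - 972 = (284 + 6442) - 972 = 6726 - 972 = 5754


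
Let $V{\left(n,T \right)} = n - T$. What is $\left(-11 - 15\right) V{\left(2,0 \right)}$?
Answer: $-52$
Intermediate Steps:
$\left(-11 - 15\right) V{\left(2,0 \right)} = \left(-11 - 15\right) \left(2 - 0\right) = - 26 \left(2 + 0\right) = \left(-26\right) 2 = -52$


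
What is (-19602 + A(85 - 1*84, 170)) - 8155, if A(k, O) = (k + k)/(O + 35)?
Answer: -5690183/205 ≈ -27757.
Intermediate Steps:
A(k, O) = 2*k/(35 + O) (A(k, O) = (2*k)/(35 + O) = 2*k/(35 + O))
(-19602 + A(85 - 1*84, 170)) - 8155 = (-19602 + 2*(85 - 1*84)/(35 + 170)) - 8155 = (-19602 + 2*(85 - 84)/205) - 8155 = (-19602 + 2*1*(1/205)) - 8155 = (-19602 + 2/205) - 8155 = -4018408/205 - 8155 = -5690183/205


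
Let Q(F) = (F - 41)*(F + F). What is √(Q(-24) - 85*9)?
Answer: √2355 ≈ 48.528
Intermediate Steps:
Q(F) = 2*F*(-41 + F) (Q(F) = (-41 + F)*(2*F) = 2*F*(-41 + F))
√(Q(-24) - 85*9) = √(2*(-24)*(-41 - 24) - 85*9) = √(2*(-24)*(-65) - 765) = √(3120 - 765) = √2355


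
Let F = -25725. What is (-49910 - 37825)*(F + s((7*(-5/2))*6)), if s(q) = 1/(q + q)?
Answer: 31597766099/14 ≈ 2.2570e+9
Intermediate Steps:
s(q) = 1/(2*q)
(-49910 - 37825)*(F + s((7*(-5/2))*6)) = (-49910 - 37825)*(-25725 + 1/(2*(((7*(-5/2))*6)))) = -87735*(-25725 + 1/(2*(((7*(-5*½))*6)))) = -87735*(-25725 + 1/(2*(((7*(-5/2))*6)))) = -87735*(-25725 + 1/(2*((-35/2*6)))) = -87735*(-25725 + (½)/(-105)) = -87735*(-25725 + (½)*(-1/105)) = -87735*(-25725 - 1/210) = -87735*(-5402251/210) = 31597766099/14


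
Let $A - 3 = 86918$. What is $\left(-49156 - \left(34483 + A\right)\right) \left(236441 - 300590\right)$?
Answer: $10941253440$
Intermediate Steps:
$A = 86921$ ($A = 3 + 86918 = 86921$)
$\left(-49156 - \left(34483 + A\right)\right) \left(236441 - 300590\right) = \left(-49156 - 121404\right) \left(236441 - 300590\right) = \left(-49156 - 121404\right) \left(-64149\right) = \left(-170560\right) \left(-64149\right) = 10941253440$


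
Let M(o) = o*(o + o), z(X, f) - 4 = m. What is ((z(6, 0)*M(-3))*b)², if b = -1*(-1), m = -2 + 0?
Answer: 1296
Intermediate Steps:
m = -2
b = 1
z(X, f) = 2 (z(X, f) = 4 - 2 = 2)
M(o) = 2*o² (M(o) = o*(2*o) = 2*o²)
((z(6, 0)*M(-3))*b)² = ((2*(2*(-3)²))*1)² = ((2*(2*9))*1)² = ((2*18)*1)² = (36*1)² = 36² = 1296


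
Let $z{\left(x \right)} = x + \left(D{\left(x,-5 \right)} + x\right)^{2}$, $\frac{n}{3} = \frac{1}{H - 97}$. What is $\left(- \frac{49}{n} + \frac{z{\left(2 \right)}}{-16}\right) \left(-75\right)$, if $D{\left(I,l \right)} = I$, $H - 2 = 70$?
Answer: $- \frac{244325}{8} \approx -30541.0$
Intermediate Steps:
$H = 72$ ($H = 2 + 70 = 72$)
$n = - \frac{3}{25}$ ($n = \frac{3}{72 - 97} = \frac{3}{-25} = 3 \left(- \frac{1}{25}\right) = - \frac{3}{25} \approx -0.12$)
$z{\left(x \right)} = x + 4 x^{2}$ ($z{\left(x \right)} = x + \left(x + x\right)^{2} = x + \left(2 x\right)^{2} = x + 4 x^{2}$)
$\left(- \frac{49}{n} + \frac{z{\left(2 \right)}}{-16}\right) \left(-75\right) = \left(- \frac{49}{- \frac{3}{25}} + \frac{2 \left(1 + 4 \cdot 2\right)}{-16}\right) \left(-75\right) = \left(\left(-49\right) \left(- \frac{25}{3}\right) + 2 \left(1 + 8\right) \left(- \frac{1}{16}\right)\right) \left(-75\right) = \left(\frac{1225}{3} + 2 \cdot 9 \left(- \frac{1}{16}\right)\right) \left(-75\right) = \left(\frac{1225}{3} + 18 \left(- \frac{1}{16}\right)\right) \left(-75\right) = \left(\frac{1225}{3} - \frac{9}{8}\right) \left(-75\right) = \frac{9773}{24} \left(-75\right) = - \frac{244325}{8}$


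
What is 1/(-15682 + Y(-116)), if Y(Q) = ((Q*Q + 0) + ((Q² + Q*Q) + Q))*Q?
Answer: -1/4684914 ≈ -2.1345e-7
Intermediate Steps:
Y(Q) = Q*(Q + 3*Q²) (Y(Q) = ((Q² + 0) + ((Q² + Q²) + Q))*Q = (Q² + (2*Q² + Q))*Q = (Q² + (Q + 2*Q²))*Q = (Q + 3*Q²)*Q = Q*(Q + 3*Q²))
1/(-15682 + Y(-116)) = 1/(-15682 + (-116)²*(1 + 3*(-116))) = 1/(-15682 + 13456*(1 - 348)) = 1/(-15682 + 13456*(-347)) = 1/(-15682 - 4669232) = 1/(-4684914) = -1/4684914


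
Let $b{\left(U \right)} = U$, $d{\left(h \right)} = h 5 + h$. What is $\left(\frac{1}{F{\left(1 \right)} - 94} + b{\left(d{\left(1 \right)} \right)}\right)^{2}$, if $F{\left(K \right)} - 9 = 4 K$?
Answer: $\frac{235225}{6561} \approx 35.852$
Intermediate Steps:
$d{\left(h \right)} = 6 h$ ($d{\left(h \right)} = 5 h + h = 6 h$)
$F{\left(K \right)} = 9 + 4 K$
$\left(\frac{1}{F{\left(1 \right)} - 94} + b{\left(d{\left(1 \right)} \right)}\right)^{2} = \left(\frac{1}{\left(9 + 4 \cdot 1\right) - 94} + 6 \cdot 1\right)^{2} = \left(\frac{1}{\left(9 + 4\right) - 94} + 6\right)^{2} = \left(\frac{1}{13 - 94} + 6\right)^{2} = \left(\frac{1}{-81} + 6\right)^{2} = \left(- \frac{1}{81} + 6\right)^{2} = \left(\frac{485}{81}\right)^{2} = \frac{235225}{6561}$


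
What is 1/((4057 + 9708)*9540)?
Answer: 1/131318100 ≈ 7.6151e-9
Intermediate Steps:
1/((4057 + 9708)*9540) = (1/9540)/13765 = (1/13765)*(1/9540) = 1/131318100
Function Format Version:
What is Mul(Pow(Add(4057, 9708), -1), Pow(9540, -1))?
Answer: Rational(1, 131318100) ≈ 7.6151e-9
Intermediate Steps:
Mul(Pow(Add(4057, 9708), -1), Pow(9540, -1)) = Mul(Pow(13765, -1), Rational(1, 9540)) = Mul(Rational(1, 13765), Rational(1, 9540)) = Rational(1, 131318100)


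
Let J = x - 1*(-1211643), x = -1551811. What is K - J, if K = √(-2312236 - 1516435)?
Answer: 340168 + I*√3828671 ≈ 3.4017e+5 + 1956.7*I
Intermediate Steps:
J = -340168 (J = -1551811 - 1*(-1211643) = -1551811 + 1211643 = -340168)
K = I*√3828671 (K = √(-3828671) = I*√3828671 ≈ 1956.7*I)
K - J = I*√3828671 - 1*(-340168) = I*√3828671 + 340168 = 340168 + I*√3828671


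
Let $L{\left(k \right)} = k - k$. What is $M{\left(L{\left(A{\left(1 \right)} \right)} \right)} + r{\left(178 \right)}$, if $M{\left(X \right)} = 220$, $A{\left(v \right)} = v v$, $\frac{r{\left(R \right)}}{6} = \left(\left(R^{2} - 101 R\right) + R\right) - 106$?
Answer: $82888$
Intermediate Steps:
$r{\left(R \right)} = -636 - 600 R + 6 R^{2}$ ($r{\left(R \right)} = 6 \left(\left(\left(R^{2} - 101 R\right) + R\right) - 106\right) = 6 \left(\left(R^{2} - 100 R\right) - 106\right) = 6 \left(-106 + R^{2} - 100 R\right) = -636 - 600 R + 6 R^{2}$)
$A{\left(v \right)} = v^{2}$
$L{\left(k \right)} = 0$
$M{\left(L{\left(A{\left(1 \right)} \right)} \right)} + r{\left(178 \right)} = 220 - \left(107436 - 190104\right) = 220 - -82668 = 220 + 82668 = 82888$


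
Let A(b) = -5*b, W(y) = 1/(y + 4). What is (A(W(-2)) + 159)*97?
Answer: 30361/2 ≈ 15181.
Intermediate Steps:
W(y) = 1/(4 + y)
(A(W(-2)) + 159)*97 = (-5/(4 - 2) + 159)*97 = (-5/2 + 159)*97 = (313/2)*97 = 30361/2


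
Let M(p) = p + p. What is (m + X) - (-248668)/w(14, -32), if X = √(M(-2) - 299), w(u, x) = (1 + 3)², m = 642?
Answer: 64735/4 + I*√303 ≈ 16184.0 + 17.407*I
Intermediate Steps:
M(p) = 2*p
w(u, x) = 16 (w(u, x) = 4² = 16)
X = I*√303 (X = √(2*(-2) - 299) = √(-4 - 299) = √(-303) = I*√303 ≈ 17.407*I)
(m + X) - (-248668)/w(14, -32) = (642 + I*√303) - (-248668)/16 = (642 + I*√303) - 428*(-581/16) = (642 + I*√303) + 62167/4 = 64735/4 + I*√303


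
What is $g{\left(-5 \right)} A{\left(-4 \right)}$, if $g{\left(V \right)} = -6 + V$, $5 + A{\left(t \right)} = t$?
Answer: $99$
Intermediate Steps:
$A{\left(t \right)} = -5 + t$
$g{\left(-5 \right)} A{\left(-4 \right)} = \left(-6 - 5\right) \left(-5 - 4\right) = \left(-11\right) \left(-9\right) = 99$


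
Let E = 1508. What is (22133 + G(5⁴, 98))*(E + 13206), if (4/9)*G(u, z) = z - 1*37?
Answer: 655368917/2 ≈ 3.2768e+8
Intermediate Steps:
G(u, z) = -333/4 + 9*z/4 (G(u, z) = 9*(z - 1*37)/4 = 9*(z - 37)/4 = 9*(-37 + z)/4 = -333/4 + 9*z/4)
(22133 + G(5⁴, 98))*(E + 13206) = (22133 + (-333/4 + (9/4)*98))*(1508 + 13206) = (22133 + (-333/4 + 441/2))*14714 = (22133 + 549/4)*14714 = (89081/4)*14714 = 655368917/2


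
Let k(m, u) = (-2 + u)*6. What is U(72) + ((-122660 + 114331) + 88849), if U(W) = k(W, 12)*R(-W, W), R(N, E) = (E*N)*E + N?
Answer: -22318680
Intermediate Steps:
k(m, u) = -12 + 6*u
R(N, E) = N + N*E**2 (R(N, E) = N*E**2 + N = N + N*E**2)
U(W) = -60*W*(1 + W**2) (U(W) = (-12 + 6*12)*((-W)*(1 + W**2)) = (-12 + 72)*(-W*(1 + W**2)) = 60*(-W*(1 + W**2)) = -60*W*(1 + W**2))
U(72) + ((-122660 + 114331) + 88849) = -60*72*(1 + 72**2) + ((-122660 + 114331) + 88849) = -60*72*(1 + 5184) + (-8329 + 88849) = -60*72*5185 + 80520 = -22399200 + 80520 = -22318680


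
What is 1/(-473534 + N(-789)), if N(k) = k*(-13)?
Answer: -1/463277 ≈ -2.1585e-6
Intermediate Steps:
N(k) = -13*k
1/(-473534 + N(-789)) = 1/(-473534 - 13*(-789)) = 1/(-473534 + 10257) = 1/(-463277) = -1/463277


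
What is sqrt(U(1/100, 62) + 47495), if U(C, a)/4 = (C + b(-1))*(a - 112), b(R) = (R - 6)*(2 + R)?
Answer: sqrt(48893) ≈ 221.12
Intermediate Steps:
b(R) = (-6 + R)*(2 + R)
U(C, a) = 4*(-112 + a)*(-7 + C) (U(C, a) = 4*((C + (-12 + (-1)**2 - 4*(-1)))*(a - 112)) = 4*((C + (-12 + 1 + 4))*(-112 + a)) = 4*((C - 7)*(-112 + a)) = 4*((-7 + C)*(-112 + a)) = 4*((-112 + a)*(-7 + C)) = 4*(-112 + a)*(-7 + C))
sqrt(U(1/100, 62) + 47495) = sqrt((3136 - 448/100 - 28*62 + 4*62/100) + 47495) = sqrt((3136 - 448*1/100 - 1736 + 4*(1/100)*62) + 47495) = sqrt((3136 - 112/25 - 1736 + 62/25) + 47495) = sqrt(1398 + 47495) = sqrt(48893)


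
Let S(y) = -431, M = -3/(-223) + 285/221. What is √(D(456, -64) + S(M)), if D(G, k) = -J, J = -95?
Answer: 4*I*√21 ≈ 18.33*I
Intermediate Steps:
M = 64218/49283 (M = -3*(-1/223) + 285*(1/221) = 3/223 + 285/221 = 64218/49283 ≈ 1.3030)
D(G, k) = 95 (D(G, k) = -1*(-95) = 95)
√(D(456, -64) + S(M)) = √(95 - 431) = √(-336) = 4*I*√21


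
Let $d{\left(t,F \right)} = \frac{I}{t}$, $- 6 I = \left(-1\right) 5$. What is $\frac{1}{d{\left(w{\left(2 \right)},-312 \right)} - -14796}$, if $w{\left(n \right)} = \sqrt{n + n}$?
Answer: $\frac{12}{177557} \approx 6.7584 \cdot 10^{-5}$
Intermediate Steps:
$I = \frac{5}{6}$ ($I = - \frac{\left(-1\right) 5}{6} = \left(- \frac{1}{6}\right) \left(-5\right) = \frac{5}{6} \approx 0.83333$)
$w{\left(n \right)} = \sqrt{2} \sqrt{n}$ ($w{\left(n \right)} = \sqrt{2 n} = \sqrt{2} \sqrt{n}$)
$d{\left(t,F \right)} = \frac{5}{6 t}$
$\frac{1}{d{\left(w{\left(2 \right)},-312 \right)} - -14796} = \frac{1}{\frac{5}{6 \sqrt{2} \sqrt{2}} - -14796} = \frac{1}{\frac{5}{6 \cdot 2} + \left(-100 + 14896\right)} = \frac{1}{\frac{5}{6} \cdot \frac{1}{2} + 14796} = \frac{1}{\frac{5}{12} + 14796} = \frac{1}{\frac{177557}{12}} = \frac{12}{177557}$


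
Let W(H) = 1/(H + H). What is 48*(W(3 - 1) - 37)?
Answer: -1764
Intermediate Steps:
W(H) = 1/(2*H)
48*(W(3 - 1) - 37) = 48*(1/(2*(3 - 1)) - 37) = 48*((½)/2 - 37) = 48*((½)*(½) - 37) = 48*(¼ - 37) = 48*(-147/4) = -1764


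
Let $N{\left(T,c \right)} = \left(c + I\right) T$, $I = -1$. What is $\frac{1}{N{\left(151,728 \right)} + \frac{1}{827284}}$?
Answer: $\frac{827284}{90816755669} \approx 9.1094 \cdot 10^{-6}$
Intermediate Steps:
$N{\left(T,c \right)} = T \left(-1 + c\right)$ ($N{\left(T,c \right)} = \left(c - 1\right) T = \left(-1 + c\right) T = T \left(-1 + c\right)$)
$\frac{1}{N{\left(151,728 \right)} + \frac{1}{827284}} = \frac{1}{151 \left(-1 + 728\right) + \frac{1}{827284}} = \frac{1}{151 \cdot 727 + \frac{1}{827284}} = \frac{1}{109777 + \frac{1}{827284}} = \frac{1}{\frac{90816755669}{827284}} = \frac{827284}{90816755669}$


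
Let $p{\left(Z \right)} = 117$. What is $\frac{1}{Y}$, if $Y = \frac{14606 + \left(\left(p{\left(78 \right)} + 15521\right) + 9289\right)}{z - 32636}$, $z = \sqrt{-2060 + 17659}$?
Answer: $- \frac{32636}{39533} + \frac{\sqrt{15599}}{39533} \approx -0.82238$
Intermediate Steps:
$z = \sqrt{15599} \approx 124.9$
$Y = \frac{39533}{-32636 + \sqrt{15599}}$ ($Y = \frac{14606 + \left(\left(117 + 15521\right) + 9289\right)}{\sqrt{15599} - 32636} = \frac{14606 + \left(15638 + 9289\right)}{-32636 + \sqrt{15599}} = \frac{14606 + 24927}{-32636 + \sqrt{15599}} = \frac{39533}{-32636 + \sqrt{15599}} \approx -1.216$)
$\frac{1}{Y} = \frac{1}{- \frac{1290198988}{1065092897} - \frac{39533 \sqrt{15599}}{1065092897}}$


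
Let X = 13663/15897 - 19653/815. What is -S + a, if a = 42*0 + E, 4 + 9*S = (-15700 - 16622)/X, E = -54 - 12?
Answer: -298262881675/1355797782 ≈ -219.99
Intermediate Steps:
E = -66
X = -301288396/12956055 (X = 13663*(1/15897) - 19653*1/815 = 13663/15897 - 19653/815 = -301288396/12956055 ≈ -23.255)
S = 208780228063/1355797782 (S = -4/9 + ((-15700 - 16622)/(-301288396/12956055))/9 = -4/9 + (-32322*(-12956055/301288396))/9 = -4/9 + (1/9)*(209382804855/150644198) = -4/9 + 23264756095/150644198 = 208780228063/1355797782 ≈ 153.99)
a = -66 (a = 42*0 - 66 = 0 - 66 = -66)
-S + a = -1*208780228063/1355797782 - 66 = -208780228063/1355797782 - 66 = -298262881675/1355797782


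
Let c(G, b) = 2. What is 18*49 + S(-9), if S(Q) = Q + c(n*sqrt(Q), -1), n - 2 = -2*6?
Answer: 875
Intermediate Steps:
n = -10 (n = 2 - 2*6 = 2 - 12 = -10)
S(Q) = 2 + Q (S(Q) = Q + 2 = 2 + Q)
18*49 + S(-9) = 18*49 + (2 - 9) = 882 - 7 = 875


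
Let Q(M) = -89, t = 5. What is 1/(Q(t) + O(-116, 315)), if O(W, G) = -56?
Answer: -1/145 ≈ -0.0068966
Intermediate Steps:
1/(Q(t) + O(-116, 315)) = 1/(-89 - 56) = 1/(-145) = -1/145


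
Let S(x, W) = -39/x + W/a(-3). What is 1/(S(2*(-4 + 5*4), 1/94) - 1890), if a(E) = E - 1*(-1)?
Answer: -1504/2844401 ≈ -0.00052876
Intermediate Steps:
a(E) = 1 + E (a(E) = E + 1 = 1 + E)
S(x, W) = -39/x - W/2 (S(x, W) = -39/x + W/(1 - 3) = -39/x + W/(-2) = -39/x + W*(-½) = -39/x - W/2)
1/(S(2*(-4 + 5*4), 1/94) - 1890) = 1/((-39*1/(2*(-4 + 5*4)) - ½/94) - 1890) = 1/((-39*1/(2*(-4 + 20)) - ½*1/94) - 1890) = 1/((-39/(2*16) - 1/188) - 1890) = 1/((-39/32 - 1/188) - 1890) = 1/(-1841/1504 - 1890) = 1/(-2844401/1504) = -1504/2844401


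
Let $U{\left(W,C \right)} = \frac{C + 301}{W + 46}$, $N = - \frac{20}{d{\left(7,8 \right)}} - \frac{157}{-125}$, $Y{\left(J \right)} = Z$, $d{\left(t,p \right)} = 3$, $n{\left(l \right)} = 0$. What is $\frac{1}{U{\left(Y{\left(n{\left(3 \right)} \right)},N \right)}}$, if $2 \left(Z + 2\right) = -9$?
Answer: $\frac{29625}{221692} \approx 0.13363$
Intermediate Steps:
$Z = - \frac{13}{2}$ ($Z = -2 + \frac{1}{2} \left(-9\right) = -2 - \frac{9}{2} = - \frac{13}{2} \approx -6.5$)
$Y{\left(J \right)} = - \frac{13}{2}$
$N = - \frac{2029}{375}$ ($N = - \frac{20}{3} - \frac{157}{-125} = \left(-20\right) \frac{1}{3} - - \frac{157}{125} = - \frac{20}{3} + \frac{157}{125} = - \frac{2029}{375} \approx -5.4107$)
$U{\left(W,C \right)} = \frac{301 + C}{46 + W}$
$\frac{1}{U{\left(Y{\left(n{\left(3 \right)} \right)},N \right)}} = \frac{1}{\frac{1}{46 - \frac{13}{2}} \left(301 - \frac{2029}{375}\right)} = \frac{1}{\frac{1}{\frac{79}{2}} \cdot \frac{110846}{375}} = \frac{1}{\frac{2}{79} \cdot \frac{110846}{375}} = \frac{1}{\frac{221692}{29625}} = \frac{29625}{221692}$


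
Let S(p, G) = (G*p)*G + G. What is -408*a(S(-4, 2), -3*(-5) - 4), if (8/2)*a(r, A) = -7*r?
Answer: -9996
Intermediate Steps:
S(p, G) = G + p*G² (S(p, G) = p*G² + G = G + p*G²)
a(r, A) = -7*r/4 (a(r, A) = (-7*r)/4 = -7*r/4)
-408*a(S(-4, 2), -3*(-5) - 4) = -(-714)*2*(1 + 2*(-4)) = -(-714)*2*(1 - 8) = -(-714)*2*(-7) = -(-714)*(-14) = -408*49/2 = -9996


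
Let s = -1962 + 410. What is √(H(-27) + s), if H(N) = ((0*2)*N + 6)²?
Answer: 2*I*√379 ≈ 38.936*I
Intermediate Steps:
s = -1552
H(N) = 36 (H(N) = (0*N + 6)² = (0 + 6)² = 6² = 36)
√(H(-27) + s) = √(36 - 1552) = √(-1516) = 2*I*√379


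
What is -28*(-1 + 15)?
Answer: -392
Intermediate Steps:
-28*(-1 + 15) = -28*14 = -392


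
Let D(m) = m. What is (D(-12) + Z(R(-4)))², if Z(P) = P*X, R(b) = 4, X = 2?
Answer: 16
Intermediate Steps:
Z(P) = 2*P (Z(P) = P*2 = 2*P)
(D(-12) + Z(R(-4)))² = (-12 + 2*4)² = (-12 + 8)² = (-4)² = 16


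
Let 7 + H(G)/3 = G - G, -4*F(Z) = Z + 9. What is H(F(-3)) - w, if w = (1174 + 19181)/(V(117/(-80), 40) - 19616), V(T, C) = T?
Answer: -31328937/1569397 ≈ -19.962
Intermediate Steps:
F(Z) = -9/4 - Z/4 (F(Z) = -(Z + 9)/4 = -(9 + Z)/4 = -9/4 - Z/4)
H(G) = -21 (H(G) = -21 + 3*(G - G) = -21 + 3*0 = -21 + 0 = -21)
w = -1628400/1569397 (w = (1174 + 19181)/(117/(-80) - 19616) = 20355/(117*(-1/80) - 19616) = 20355/(-117/80 - 19616) = 20355/(-1569397/80) = 20355*(-80/1569397) = -1628400/1569397 ≈ -1.0376)
H(F(-3)) - w = -21 - 1*(-1628400/1569397) = -21 + 1628400/1569397 = -31328937/1569397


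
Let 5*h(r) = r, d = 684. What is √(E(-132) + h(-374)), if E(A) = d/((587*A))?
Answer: I*√77974828855/32285 ≈ 8.6492*I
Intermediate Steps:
E(A) = 684/(587*A) (E(A) = 684/((587*A)) = 684*(1/(587*A)) = 684/(587*A))
h(r) = r/5
√(E(-132) + h(-374)) = √((684/587)/(-132) + (⅕)*(-374)) = √((684/587)*(-1/132) - 374/5) = √(-57/6457 - 374/5) = √(-2415203/32285) = I*√77974828855/32285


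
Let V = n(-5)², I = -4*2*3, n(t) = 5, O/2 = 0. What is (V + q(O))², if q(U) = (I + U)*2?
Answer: 529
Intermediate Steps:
O = 0 (O = 2*0 = 0)
I = -24 (I = -8*3 = -24)
V = 25 (V = 5² = 25)
q(U) = -48 + 2*U (q(U) = (-24 + U)*2 = -48 + 2*U)
(V + q(O))² = (25 + (-48 + 2*0))² = (25 + (-48 + 0))² = (25 - 48)² = (-23)² = 529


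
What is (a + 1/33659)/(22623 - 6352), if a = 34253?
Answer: 1152921728/547665589 ≈ 2.1052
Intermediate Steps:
(a + 1/33659)/(22623 - 6352) = (34253 + 1/33659)/(22623 - 6352) = (34253 + 1/33659)/16271 = (1152921728/33659)*(1/16271) = 1152921728/547665589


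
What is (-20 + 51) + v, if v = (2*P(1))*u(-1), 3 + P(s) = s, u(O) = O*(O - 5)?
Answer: 7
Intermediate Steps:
u(O) = O*(-5 + O)
P(s) = -3 + s
v = -24 (v = (2*(-3 + 1))*(-(-5 - 1)) = (2*(-2))*(-1*(-6)) = -4*6 = -24)
(-20 + 51) + v = (-20 + 51) - 24 = 31 - 24 = 7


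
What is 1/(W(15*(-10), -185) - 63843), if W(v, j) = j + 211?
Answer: -1/63817 ≈ -1.5670e-5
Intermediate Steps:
W(v, j) = 211 + j
1/(W(15*(-10), -185) - 63843) = 1/((211 - 185) - 63843) = 1/(26 - 63843) = 1/(-63817) = -1/63817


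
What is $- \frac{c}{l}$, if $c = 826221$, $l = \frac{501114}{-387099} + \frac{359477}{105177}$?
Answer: $- \frac{3737632076938287}{9605280005} \approx -3.8912 \cdot 10^{5}$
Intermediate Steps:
$l = \frac{9605280005}{4523767947}$ ($l = 501114 \left(- \frac{1}{387099}\right) + 359477 \cdot \frac{1}{105177} = - \frac{167038}{129033} + \frac{359477}{105177} = \frac{9605280005}{4523767947} \approx 2.1233$)
$- \frac{c}{l} = - \frac{826221}{\frac{9605280005}{4523767947}} = - \frac{826221 \cdot 4523767947}{9605280005} = \left(-1\right) \frac{3737632076938287}{9605280005} = - \frac{3737632076938287}{9605280005}$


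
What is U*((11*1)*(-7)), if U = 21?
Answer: -1617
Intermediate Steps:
U*((11*1)*(-7)) = 21*((11*1)*(-7)) = 21*(11*(-7)) = 21*(-77) = -1617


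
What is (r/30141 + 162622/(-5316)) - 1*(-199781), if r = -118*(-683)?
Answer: 5334391295873/26704926 ≈ 1.9975e+5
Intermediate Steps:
r = 80594
(r/30141 + 162622/(-5316)) - 1*(-199781) = (80594/30141 + 162622/(-5316)) - 1*(-199781) = (80594*(1/30141) + 162622*(-1/5316)) + 199781 = (80594/30141 - 81311/2658) + 199781 = -745525333/26704926 + 199781 = 5334391295873/26704926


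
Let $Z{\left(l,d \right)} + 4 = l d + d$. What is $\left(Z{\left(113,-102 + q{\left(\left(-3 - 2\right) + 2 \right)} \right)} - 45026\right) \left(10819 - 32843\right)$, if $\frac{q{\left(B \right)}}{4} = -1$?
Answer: $1257878736$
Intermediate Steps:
$q{\left(B \right)} = -4$ ($q{\left(B \right)} = 4 \left(-1\right) = -4$)
$Z{\left(l,d \right)} = -4 + d + d l$ ($Z{\left(l,d \right)} = -4 + \left(l d + d\right) = -4 + \left(d l + d\right) = -4 + \left(d + d l\right) = -4 + d + d l$)
$\left(Z{\left(113,-102 + q{\left(\left(-3 - 2\right) + 2 \right)} \right)} - 45026\right) \left(10819 - 32843\right) = \left(\left(-4 - 106 + \left(-102 - 4\right) 113\right) - 45026\right) \left(10819 - 32843\right) = \left(\left(-4 - 106 - 11978\right) - 45026\right) \left(-22024\right) = \left(-12088 - 45026\right) \left(-22024\right) = \left(-57114\right) \left(-22024\right) = 1257878736$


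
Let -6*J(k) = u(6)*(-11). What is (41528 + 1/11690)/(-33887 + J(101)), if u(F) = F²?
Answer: -485462321/395367490 ≈ -1.2279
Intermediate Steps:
J(k) = 66 (J(k) = -6²*(-11)/6 = -6*(-11) = -⅙*(-396) = 66)
(41528 + 1/11690)/(-33887 + J(101)) = (41528 + 1/11690)/(-33887 + 66) = (41528 + 1/11690)/(-33821) = (485462321/11690)*(-1/33821) = -485462321/395367490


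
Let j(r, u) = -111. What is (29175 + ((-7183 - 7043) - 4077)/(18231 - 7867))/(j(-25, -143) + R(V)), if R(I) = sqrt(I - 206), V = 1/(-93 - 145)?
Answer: -1331253200991/5149918238 - 100783799*I*sqrt(11668902)/10299836476 ≈ -258.5 - 33.425*I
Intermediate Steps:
V = -1/238 (V = 1/(-238) = -1/238 ≈ -0.0042017)
R(I) = sqrt(-206 + I)
(29175 + ((-7183 - 7043) - 4077)/(18231 - 7867))/(j(-25, -143) + R(V)) = (29175 + ((-7183 - 7043) - 4077)/(18231 - 7867))/(-111 + sqrt(-206 - 1/238)) = (29175 + (-14226 - 4077)/10364)/(-111 + sqrt(-49029/238)) = (29175 - 18303*1/10364)/(-111 + I*sqrt(11668902)/238) = (29175 - 18303/10364)/(-111 + I*sqrt(11668902)/238) = 302351397/(10364*(-111 + I*sqrt(11668902)/238))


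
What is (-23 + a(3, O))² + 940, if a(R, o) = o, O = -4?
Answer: 1669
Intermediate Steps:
(-23 + a(3, O))² + 940 = (-23 - 4)² + 940 = (-27)² + 940 = 729 + 940 = 1669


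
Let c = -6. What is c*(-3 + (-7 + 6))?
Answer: 24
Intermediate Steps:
c*(-3 + (-7 + 6)) = -6*(-3 + (-7 + 6)) = -6*(-3 - 1) = -6*(-4) = 24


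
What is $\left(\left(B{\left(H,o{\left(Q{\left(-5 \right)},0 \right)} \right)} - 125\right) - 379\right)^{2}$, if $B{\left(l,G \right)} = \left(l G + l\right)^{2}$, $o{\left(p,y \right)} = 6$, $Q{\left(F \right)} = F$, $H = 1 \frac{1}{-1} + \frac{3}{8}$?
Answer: $\frac{962922961}{4096} \approx 2.3509 \cdot 10^{5}$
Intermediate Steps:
$H = - \frac{5}{8}$ ($H = 1 \left(-1\right) + 3 \cdot \frac{1}{8} = -1 + \frac{3}{8} = - \frac{5}{8} \approx -0.625$)
$B{\left(l,G \right)} = \left(l + G l\right)^{2}$ ($B{\left(l,G \right)} = \left(G l + l\right)^{2} = \left(l + G l\right)^{2}$)
$\left(\left(B{\left(H,o{\left(Q{\left(-5 \right)},0 \right)} \right)} - 125\right) - 379\right)^{2} = \left(\left(\left(- \frac{5}{8}\right)^{2} \left(1 + 6\right)^{2} - 125\right) - 379\right)^{2} = \left(\left(\frac{25 \cdot 7^{2}}{64} - 125\right) - 379\right)^{2} = \left(\left(\frac{25}{64} \cdot 49 - 125\right) - 379\right)^{2} = \left(\left(\frac{1225}{64} - 125\right) - 379\right)^{2} = \left(- \frac{6775}{64} - 379\right)^{2} = \left(- \frac{31031}{64}\right)^{2} = \frac{962922961}{4096}$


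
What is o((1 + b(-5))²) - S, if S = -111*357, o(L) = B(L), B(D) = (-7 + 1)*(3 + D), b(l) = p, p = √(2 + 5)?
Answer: 39561 - 12*√7 ≈ 39529.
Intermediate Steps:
p = √7 ≈ 2.6458
b(l) = √7
B(D) = -18 - 6*D (B(D) = -6*(3 + D) = -18 - 6*D)
o(L) = -18 - 6*L
S = -39627
o((1 + b(-5))²) - S = (-18 - 6*(1 + √7)²) - 1*(-39627) = (-18 - 6*(1 + √7)²) + 39627 = 39609 - 6*(1 + √7)²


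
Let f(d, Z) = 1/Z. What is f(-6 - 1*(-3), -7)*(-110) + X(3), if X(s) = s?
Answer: 131/7 ≈ 18.714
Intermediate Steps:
f(-6 - 1*(-3), -7)*(-110) + X(3) = -110/(-7) + 3 = -⅐*(-110) + 3 = 110/7 + 3 = 131/7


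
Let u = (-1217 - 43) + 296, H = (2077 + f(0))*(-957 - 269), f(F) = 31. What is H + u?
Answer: -2585372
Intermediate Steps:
H = -2584408 (H = (2077 + 31)*(-957 - 269) = 2108*(-1226) = -2584408)
u = -964 (u = -1260 + 296 = -964)
H + u = -2584408 - 964 = -2585372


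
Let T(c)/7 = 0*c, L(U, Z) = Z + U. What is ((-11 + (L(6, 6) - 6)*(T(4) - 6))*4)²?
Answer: 35344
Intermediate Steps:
L(U, Z) = U + Z
T(c) = 0 (T(c) = 7*(0*c) = 7*0 = 0)
((-11 + (L(6, 6) - 6)*(T(4) - 6))*4)² = ((-11 + ((6 + 6) - 6)*(0 - 6))*4)² = ((-11 + (12 - 6)*(-6))*4)² = ((-11 + 6*(-6))*4)² = ((-11 - 36)*4)² = (-47*4)² = (-188)² = 35344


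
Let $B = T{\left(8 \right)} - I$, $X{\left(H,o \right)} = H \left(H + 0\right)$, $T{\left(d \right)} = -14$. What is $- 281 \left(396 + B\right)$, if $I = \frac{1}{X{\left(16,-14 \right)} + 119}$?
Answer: $- \frac{40252969}{375} \approx -1.0734 \cdot 10^{5}$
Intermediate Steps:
$X{\left(H,o \right)} = H^{2}$ ($X{\left(H,o \right)} = H H = H^{2}$)
$I = \frac{1}{375}$ ($I = \frac{1}{16^{2} + 119} = \frac{1}{256 + 119} = \frac{1}{375} \approx 0.0026667$)
$B = - \frac{5251}{375}$ ($B = -14 - \frac{1}{375} = - \frac{5251}{375} \approx -14.003$)
$- 281 \left(396 + B\right) = - 281 \left(396 - \frac{5251}{375}\right) = \left(-281\right) \frac{143249}{375} = - \frac{40252969}{375}$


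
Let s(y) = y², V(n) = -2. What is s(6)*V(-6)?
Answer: -72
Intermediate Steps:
s(6)*V(-6) = 6²*(-2) = 36*(-2) = -72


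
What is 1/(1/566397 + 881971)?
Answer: 566397/499545728488 ≈ 1.1338e-6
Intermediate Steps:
1/(1/566397 + 881971) = 1/(499545728488/566397) = 566397/499545728488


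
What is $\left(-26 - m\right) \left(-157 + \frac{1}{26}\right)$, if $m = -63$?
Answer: $- \frac{150997}{26} \approx -5807.6$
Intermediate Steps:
$\left(-26 - m\right) \left(-157 + \frac{1}{26}\right) = \left(-26 - -63\right) \left(-157 + \frac{1}{26}\right) = \left(-26 + 63\right) \left(-157 + \frac{1}{26}\right) = 37 \left(- \frac{4081}{26}\right) = - \frac{150997}{26}$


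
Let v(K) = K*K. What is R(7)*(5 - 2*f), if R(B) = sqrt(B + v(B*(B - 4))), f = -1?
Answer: 56*sqrt(7) ≈ 148.16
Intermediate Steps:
v(K) = K**2
R(B) = sqrt(B + B**2*(-4 + B)**2) (R(B) = sqrt(B + (B*(B - 4))**2) = sqrt(B + (B*(-4 + B))**2) = sqrt(B + B**2*(-4 + B)**2))
R(7)*(5 - 2*f) = sqrt(7*(1 + 7*(-4 + 7)**2))*(5 - 2*(-1)) = sqrt(7*(1 + 7*3**2))*(5 + 2) = sqrt(7*(1 + 7*9))*7 = sqrt(7*(1 + 63))*7 = sqrt(7*64)*7 = sqrt(448)*7 = (8*sqrt(7))*7 = 56*sqrt(7)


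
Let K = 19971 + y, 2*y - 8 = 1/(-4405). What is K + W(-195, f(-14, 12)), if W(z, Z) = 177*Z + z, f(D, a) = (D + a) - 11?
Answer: 153989989/8810 ≈ 17479.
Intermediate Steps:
y = 35239/8810 (y = 4 + (1/2)/(-4405) = 4 + (1/2)*(-1/4405) = 4 - 1/8810 = 35239/8810 ≈ 3.9999)
f(D, a) = -11 + D + a
K = 175979749/8810 (K = 19971 + 35239/8810 = 175979749/8810 ≈ 19975.)
W(z, Z) = z + 177*Z
K + W(-195, f(-14, 12)) = 175979749/8810 + (-195 + 177*(-11 - 14 + 12)) = 175979749/8810 + (-195 + 177*(-13)) = 175979749/8810 + (-195 - 2301) = 175979749/8810 - 2496 = 153989989/8810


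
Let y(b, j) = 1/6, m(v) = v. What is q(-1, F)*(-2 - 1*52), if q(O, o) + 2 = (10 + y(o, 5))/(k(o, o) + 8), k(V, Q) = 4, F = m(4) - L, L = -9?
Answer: 249/4 ≈ 62.250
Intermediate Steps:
F = 13 (F = 4 - 1*(-9) = 4 + 9 = 13)
y(b, j) = ⅙
q(O, o) = -83/72 (q(O, o) = -2 + (10 + ⅙)/(4 + 8) = -2 + (61/6)/12 = -2 + (61/6)*(1/12) = -2 + 61/72 = -83/72)
q(-1, F)*(-2 - 1*52) = -83*(-2 - 1*52)/72 = -83*(-2 - 52)/72 = -83/72*(-54) = 249/4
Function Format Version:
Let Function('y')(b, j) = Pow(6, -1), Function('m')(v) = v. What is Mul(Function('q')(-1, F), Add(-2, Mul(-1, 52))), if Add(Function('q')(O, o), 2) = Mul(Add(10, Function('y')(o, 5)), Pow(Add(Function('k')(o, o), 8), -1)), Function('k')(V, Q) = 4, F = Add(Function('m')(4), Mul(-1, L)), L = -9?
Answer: Rational(249, 4) ≈ 62.250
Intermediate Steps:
F = 13 (F = Add(4, Mul(-1, -9)) = Add(4, 9) = 13)
Function('y')(b, j) = Rational(1, 6)
Function('q')(O, o) = Rational(-83, 72) (Function('q')(O, o) = Add(-2, Mul(Add(10, Rational(1, 6)), Pow(Add(4, 8), -1))) = Add(-2, Mul(Rational(61, 6), Pow(12, -1))) = Add(-2, Mul(Rational(61, 6), Rational(1, 12))) = Add(-2, Rational(61, 72)) = Rational(-83, 72))
Mul(Function('q')(-1, F), Add(-2, Mul(-1, 52))) = Mul(Rational(-83, 72), Add(-2, Mul(-1, 52))) = Mul(Rational(-83, 72), Add(-2, -52)) = Mul(Rational(-83, 72), -54) = Rational(249, 4)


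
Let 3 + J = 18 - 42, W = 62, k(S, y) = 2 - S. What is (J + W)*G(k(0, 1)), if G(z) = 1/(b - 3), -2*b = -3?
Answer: -70/3 ≈ -23.333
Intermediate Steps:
b = 3/2 (b = -1/2*(-3) = 3/2 ≈ 1.5000)
J = -27 (J = -3 + (18 - 42) = -3 - 24 = -27)
G(z) = -2/3 (G(z) = 1/(3/2 - 3) = 1/(-3/2) = -2/3)
(J + W)*G(k(0, 1)) = (-27 + 62)*(-2/3) = 35*(-2/3) = -70/3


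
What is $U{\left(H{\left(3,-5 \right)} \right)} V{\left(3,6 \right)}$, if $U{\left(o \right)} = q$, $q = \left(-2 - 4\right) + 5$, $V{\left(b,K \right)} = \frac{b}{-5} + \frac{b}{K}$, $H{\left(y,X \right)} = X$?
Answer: $\frac{1}{10} \approx 0.1$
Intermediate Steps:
$V{\left(b,K \right)} = - \frac{b}{5} + \frac{b}{K}$ ($V{\left(b,K \right)} = b \left(- \frac{1}{5}\right) + \frac{b}{K} = - \frac{b}{5} + \frac{b}{K}$)
$q = -1$ ($q = -6 + 5 = -1$)
$U{\left(o \right)} = -1$
$U{\left(H{\left(3,-5 \right)} \right)} V{\left(3,6 \right)} = - (\left(- \frac{1}{5}\right) 3 + \frac{3}{6}) = - (- \frac{3}{5} + 3 \cdot \frac{1}{6}) = - (- \frac{3}{5} + \frac{1}{2}) = \left(-1\right) \left(- \frac{1}{10}\right) = \frac{1}{10}$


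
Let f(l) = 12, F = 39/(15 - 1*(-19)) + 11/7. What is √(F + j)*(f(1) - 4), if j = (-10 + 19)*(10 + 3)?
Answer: 4*√6781334/119 ≈ 87.533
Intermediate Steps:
F = 647/238 (F = 39/(15 + 19) + 11*(⅐) = 39/34 + 11/7 = 647/238 ≈ 2.7185)
j = 117 (j = 9*13 = 117)
√(F + j)*(f(1) - 4) = √(647/238 + 117)*(12 - 4) = √(28493/238)*8 = (√6781334/238)*8 = 4*√6781334/119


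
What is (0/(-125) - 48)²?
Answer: 2304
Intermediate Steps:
(0/(-125) - 48)² = (0*(-1/125) - 48)² = (0 - 48)² = (-48)² = 2304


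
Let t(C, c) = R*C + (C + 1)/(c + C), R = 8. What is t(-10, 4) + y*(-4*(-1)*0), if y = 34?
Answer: -157/2 ≈ -78.500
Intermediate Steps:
t(C, c) = 8*C + (1 + C)/(C + c) (t(C, c) = 8*C + (C + 1)/(c + C) = 8*C + (1 + C)/(C + c))
t(-10, 4) + y*(-4*(-1)*0) = (1 - 10 + 8*(-10)² + 8*(-10)*4)/(-10 + 4) + 34*(-4*(-1)*0) = (1 - 10 + 8*100 - 320)/(-6) + 34*(4*0) = -(1 - 10 + 800 - 320)/6 + 34*0 = -⅙*471 + 0 = -157/2 + 0 = -157/2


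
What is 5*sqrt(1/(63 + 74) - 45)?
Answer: 10*I*sqrt(211117)/137 ≈ 33.538*I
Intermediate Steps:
5*sqrt(1/(63 + 74) - 45) = 5*sqrt(1/137 - 45) = 5*sqrt(-6164/137) = 5*(2*I*sqrt(211117)/137) = 10*I*sqrt(211117)/137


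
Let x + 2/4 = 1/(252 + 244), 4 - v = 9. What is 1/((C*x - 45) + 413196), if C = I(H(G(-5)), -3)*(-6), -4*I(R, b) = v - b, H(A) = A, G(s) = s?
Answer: 496/204923637 ≈ 2.4204e-6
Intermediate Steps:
v = -5 (v = 4 - 1*9 = 4 - 9 = -5)
x = -247/496 (x = -½ + 1/(252 + 244) = -½ + 1/496 = -247/496 ≈ -0.49798)
I(R, b) = 5/4 + b/4 (I(R, b) = -(-5 - b)/4 = 5/4 + b/4)
C = -3 (C = (5/4 + (¼)*(-3))*(-6) = (5/4 - ¾)*(-6) = (½)*(-6) = -3)
1/((C*x - 45) + 413196) = 1/((-3*(-247/496) - 45) + 413196) = 1/((741/496 - 45) + 413196) = 1/(-21579/496 + 413196) = 1/(204923637/496) = 496/204923637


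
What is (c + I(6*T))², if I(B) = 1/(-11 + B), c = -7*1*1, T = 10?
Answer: 116964/2401 ≈ 48.715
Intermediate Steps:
c = -7 (c = -7*1 = -7)
(c + I(6*T))² = (-7 + 1/(-11 + 6*10))² = (-7 + 1/(-11 + 60))² = (-7 + 1/49)² = (-342/49)² = 116964/2401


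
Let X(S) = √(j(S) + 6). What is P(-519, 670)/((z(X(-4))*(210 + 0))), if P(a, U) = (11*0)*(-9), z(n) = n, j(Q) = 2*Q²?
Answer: 0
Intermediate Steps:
X(S) = √(6 + 2*S²) (X(S) = √(2*S² + 6) = √(6 + 2*S²))
P(a, U) = 0 (P(a, U) = 0*(-9) = 0)
P(-519, 670)/((z(X(-4))*(210 + 0))) = 0/((√(6 + 2*(-4)²)*(210 + 0))) = 0/((√(6 + 2*16)*210)) = 0/((√(6 + 32)*210)) = 0/((√38*210)) = 0/((210*√38)) = 0*(√38/7980) = 0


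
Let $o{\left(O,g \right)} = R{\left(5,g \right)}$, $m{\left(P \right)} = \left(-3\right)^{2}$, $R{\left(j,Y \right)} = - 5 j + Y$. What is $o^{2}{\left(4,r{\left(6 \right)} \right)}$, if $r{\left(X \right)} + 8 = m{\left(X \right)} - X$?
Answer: $900$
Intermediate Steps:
$R{\left(j,Y \right)} = Y - 5 j$
$m{\left(P \right)} = 9$
$r{\left(X \right)} = 1 - X$ ($r{\left(X \right)} = -8 - \left(-9 + X\right) = 1 - X$)
$o{\left(O,g \right)} = -25 + g$ ($o{\left(O,g \right)} = g - 25 = -25 + g$)
$o^{2}{\left(4,r{\left(6 \right)} \right)} = \left(-25 + \left(1 - 6\right)\right)^{2} = \left(-25 - 5\right)^{2} = \left(-30\right)^{2} = 900$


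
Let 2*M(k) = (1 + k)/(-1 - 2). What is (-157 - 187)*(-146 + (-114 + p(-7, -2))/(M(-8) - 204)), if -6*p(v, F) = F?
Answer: 60888000/1217 ≈ 50031.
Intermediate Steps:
p(v, F) = -F/6
M(k) = -⅙ - k/6 (M(k) = ((1 + k)/(-1 - 2))/2 = ((1 + k)/(-3))/2 = ((1 + k)*(-⅓))/2 = (-⅓ - k/3)/2 = -⅙ - k/6)
(-157 - 187)*(-146 + (-114 + p(-7, -2))/(M(-8) - 204)) = (-157 - 187)*(-146 + (-114 - ⅙*(-2))/((-⅙ - ⅙*(-8)) - 204)) = -344*(-146 + (-114 + ⅓)/((-⅙ + 4/3) - 204)) = -344*(-146 - 341/(3*(7/6 - 204))) = -344*(-146 - 341/(3*(-1217/6))) = -344*(-146 - 341/3*(-6/1217)) = -344*(-146 + 682/1217) = -344*(-177000/1217) = 60888000/1217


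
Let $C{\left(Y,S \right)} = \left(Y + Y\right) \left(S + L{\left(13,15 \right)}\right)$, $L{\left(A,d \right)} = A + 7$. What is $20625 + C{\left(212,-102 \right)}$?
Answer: $-14143$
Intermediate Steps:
$L{\left(A,d \right)} = 7 + A$
$C{\left(Y,S \right)} = 2 Y \left(20 + S\right)$ ($C{\left(Y,S \right)} = \left(Y + Y\right) \left(S + \left(7 + 13\right)\right) = 2 Y \left(S + 20\right) = 2 Y \left(20 + S\right)$)
$20625 + C{\left(212,-102 \right)} = 20625 + 2 \cdot 212 \left(20 - 102\right) = 20625 + 2 \cdot 212 \left(-82\right) = 20625 - 34768 = -14143$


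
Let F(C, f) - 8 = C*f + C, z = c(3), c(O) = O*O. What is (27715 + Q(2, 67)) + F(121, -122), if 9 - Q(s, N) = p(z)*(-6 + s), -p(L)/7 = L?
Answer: 12839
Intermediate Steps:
c(O) = O**2
z = 9 (z = 3**2 = 9)
p(L) = -7*L
F(C, f) = 8 + C + C*f (F(C, f) = 8 + (C*f + C) = 8 + (C + C*f) = 8 + C + C*f)
Q(s, N) = -369 + 63*s (Q(s, N) = 9 - (-7*9)*(-6 + s) = 9 - (-63)*(-6 + s) = 9 - (378 - 63*s) = 9 + (-378 + 63*s) = -369 + 63*s)
(27715 + Q(2, 67)) + F(121, -122) = (27715 + (-369 + 63*2)) + (8 + 121 + 121*(-122)) = (27715 + (-369 + 126)) + (8 + 121 - 14762) = (27715 - 243) - 14633 = 27472 - 14633 = 12839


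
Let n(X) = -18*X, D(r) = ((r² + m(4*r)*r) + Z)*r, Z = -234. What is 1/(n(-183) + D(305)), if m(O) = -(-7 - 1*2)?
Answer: 1/29141774 ≈ 3.4315e-8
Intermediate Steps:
m(O) = 9 (m(O) = -(-7 - 2) = -1*(-9) = 9)
D(r) = r*(-234 + r² + 9*r) (D(r) = ((r² + 9*r) - 234)*r = (-234 + r² + 9*r)*r = r*(-234 + r² + 9*r))
1/(n(-183) + D(305)) = 1/(-18*(-183) + 305*(-234 + 305² + 9*305)) = 1/(3294 + 305*(-234 + 93025 + 2745)) = 1/(3294 + 305*95536) = 1/(3294 + 29138480) = 1/29141774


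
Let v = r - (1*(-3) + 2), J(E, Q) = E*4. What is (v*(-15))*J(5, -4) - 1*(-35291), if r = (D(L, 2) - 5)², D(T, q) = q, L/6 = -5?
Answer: 32291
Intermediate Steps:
L = -30 (L = 6*(-5) = -30)
J(E, Q) = 4*E
r = 9 (r = (2 - 5)² = (-3)² = 9)
v = 10 (v = 9 - (1*(-3) + 2) = 9 - (-3 + 2) = 9 - 1*(-1) = 9 + 1 = 10)
(v*(-15))*J(5, -4) - 1*(-35291) = (10*(-15))*(4*5) - 1*(-35291) = -150*20 + 35291 = -3000 + 35291 = 32291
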